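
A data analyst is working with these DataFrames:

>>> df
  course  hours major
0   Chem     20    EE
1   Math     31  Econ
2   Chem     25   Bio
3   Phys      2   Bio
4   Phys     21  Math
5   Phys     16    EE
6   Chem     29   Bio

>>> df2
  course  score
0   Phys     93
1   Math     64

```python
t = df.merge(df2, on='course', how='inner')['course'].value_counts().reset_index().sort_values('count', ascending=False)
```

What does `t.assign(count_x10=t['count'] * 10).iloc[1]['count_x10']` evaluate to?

10

merge on 'course' (how='inner') → 4 rows:
  course  hours major  score
0   Math     31  Econ     64
1   Phys      2   Bio     93
2   Phys     21  Math     93
3   Phys     16    EE     93
value_counts of course:
course
Phys    3
Math    1
Name: count, dtype: int64
reset_index():
  course  count
0   Phys      3
1   Math      1
sort by count descending:
  course  count
0   Phys      3
1   Math      1
add column count_x10 = t['count'] * 10:
  course  count  count_x10
0   Phys      3         30
1   Math      1         10
So iloc[1]['count_x10'] = 10.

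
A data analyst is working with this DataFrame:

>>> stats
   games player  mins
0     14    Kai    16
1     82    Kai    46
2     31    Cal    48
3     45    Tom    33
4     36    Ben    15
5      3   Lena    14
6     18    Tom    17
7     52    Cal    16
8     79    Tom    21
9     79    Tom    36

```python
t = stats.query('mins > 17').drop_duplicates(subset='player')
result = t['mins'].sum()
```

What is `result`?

filter rows where mins > 17:
   games player  mins
1     82    Kai    46
2     31    Cal    48
3     45    Tom    33
8     79    Tom    21
9     79    Tom    36
drop duplicate player (keep=first):
   games player  mins
1     82    Kai    46
2     31    Cal    48
3     45    Tom    33
Reading off the sum of column 'mins', we get 127.

127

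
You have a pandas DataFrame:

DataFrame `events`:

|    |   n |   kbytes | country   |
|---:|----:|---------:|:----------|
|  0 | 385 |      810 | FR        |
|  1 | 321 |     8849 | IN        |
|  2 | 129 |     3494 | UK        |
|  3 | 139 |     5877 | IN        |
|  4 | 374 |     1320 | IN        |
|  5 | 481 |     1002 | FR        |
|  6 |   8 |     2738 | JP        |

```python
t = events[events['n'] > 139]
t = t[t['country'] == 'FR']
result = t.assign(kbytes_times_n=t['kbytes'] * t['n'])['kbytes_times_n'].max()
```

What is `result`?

filter rows where n > 139:
     n  kbytes country
0  385     810      FR
1  321    8849      IN
4  374    1320      IN
5  481    1002      FR
filter rows where country == 'FR':
     n  kbytes country
0  385     810      FR
5  481    1002      FR
add column kbytes_times_n = t['kbytes'] * t['n']:
     n  kbytes country  kbytes_times_n
0  385     810      FR          311850
5  481    1002      FR          481962
Reading off the max of column 'kbytes_times_n', we get 481962.

481962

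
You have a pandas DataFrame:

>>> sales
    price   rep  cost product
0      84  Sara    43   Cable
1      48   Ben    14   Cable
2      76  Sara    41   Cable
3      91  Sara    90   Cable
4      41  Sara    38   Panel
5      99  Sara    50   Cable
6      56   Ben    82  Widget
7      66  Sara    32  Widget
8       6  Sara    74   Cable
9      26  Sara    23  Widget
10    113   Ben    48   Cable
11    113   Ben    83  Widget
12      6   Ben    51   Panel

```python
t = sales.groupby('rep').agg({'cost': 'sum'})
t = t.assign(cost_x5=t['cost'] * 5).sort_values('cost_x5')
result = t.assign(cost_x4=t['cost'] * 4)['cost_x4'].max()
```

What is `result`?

1564

group by rep, sum of cost:
      cost
rep       
Ben    278
Sara   391
add column cost_x5 = t['cost'] * 5:
      cost  cost_x5
rep                
Ben    278     1390
Sara   391     1955
sort by cost_x5:
      cost  cost_x5
rep                
Ben    278     1390
Sara   391     1955
add column cost_x4 = t['cost'] * 4:
      cost  cost_x5  cost_x4
rep                         
Ben    278     1390     1112
Sara   391     1955     1564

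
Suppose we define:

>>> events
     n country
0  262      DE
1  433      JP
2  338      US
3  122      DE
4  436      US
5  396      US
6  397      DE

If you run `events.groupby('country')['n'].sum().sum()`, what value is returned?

2384

group by country, sum of n:
country
DE     781
JP     433
US    1170
Name: n, dtype: int64
Finally, sum of the resulting series = 2384.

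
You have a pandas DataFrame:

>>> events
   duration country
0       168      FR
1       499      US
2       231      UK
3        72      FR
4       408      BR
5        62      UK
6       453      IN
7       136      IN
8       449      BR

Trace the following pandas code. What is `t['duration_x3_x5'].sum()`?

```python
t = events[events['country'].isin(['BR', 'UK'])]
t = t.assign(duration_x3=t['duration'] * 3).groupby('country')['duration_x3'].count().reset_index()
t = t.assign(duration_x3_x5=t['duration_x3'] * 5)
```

filter rows where country in ['BR', 'UK']:
   duration country
2       231      UK
4       408      BR
5        62      UK
8       449      BR
add column duration_x3 = t['duration'] * 3:
   duration country  duration_x3
2       231      UK          693
4       408      BR         1224
5        62      UK          186
8       449      BR         1347
group by country, count of duration_x3:
country
BR    2
UK    2
Name: duration_x3, dtype: int64
reset_index():
  country  duration_x3
0      BR            2
1      UK            2
add column duration_x3_x5 = t['duration_x3'] * 5:
  country  duration_x3  duration_x3_x5
0      BR            2              10
1      UK            2              10

20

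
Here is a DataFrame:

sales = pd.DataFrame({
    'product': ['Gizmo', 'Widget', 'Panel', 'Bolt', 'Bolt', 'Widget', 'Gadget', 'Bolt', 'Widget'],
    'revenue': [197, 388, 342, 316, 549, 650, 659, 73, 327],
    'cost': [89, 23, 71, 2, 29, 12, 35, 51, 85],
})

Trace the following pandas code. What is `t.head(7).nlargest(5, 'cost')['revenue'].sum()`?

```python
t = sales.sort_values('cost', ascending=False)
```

1598

sort by cost descending:
  product  revenue  cost
0   Gizmo      197    89
8  Widget      327    85
2   Panel      342    71
7    Bolt       73    51
6  Gadget      659    35
4    Bolt      549    29
1  Widget      388    23
5  Widget      650    12
3    Bolt      316     2
take first 7 rows:
  product  revenue  cost
0   Gizmo      197    89
8  Widget      327    85
2   Panel      342    71
7    Bolt       73    51
6  Gadget      659    35
4    Bolt      549    29
1  Widget      388    23
take 5 rows with largest cost:
  product  revenue  cost
0   Gizmo      197    89
8  Widget      327    85
2   Panel      342    71
7    Bolt       73    51
6  Gadget      659    35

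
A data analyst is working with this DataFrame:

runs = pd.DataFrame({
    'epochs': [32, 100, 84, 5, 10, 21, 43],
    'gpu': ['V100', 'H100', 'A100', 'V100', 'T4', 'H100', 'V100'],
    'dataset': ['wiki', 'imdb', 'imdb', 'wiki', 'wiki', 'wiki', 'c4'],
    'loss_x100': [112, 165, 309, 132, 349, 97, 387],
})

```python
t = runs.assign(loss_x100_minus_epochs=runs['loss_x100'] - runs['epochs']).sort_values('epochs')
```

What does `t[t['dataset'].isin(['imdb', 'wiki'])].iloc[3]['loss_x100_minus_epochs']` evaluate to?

add column loss_x100_minus_epochs = runs['loss_x100'] - runs['epochs']:
   epochs   gpu dataset  loss_x100  loss_x100_minus_epochs
0      32  V100    wiki        112                      80
1     100  H100    imdb        165                      65
2      84  A100    imdb        309                     225
3       5  V100    wiki        132                     127
4      10    T4    wiki        349                     339
5      21  H100    wiki         97                      76
6      43  V100      c4        387                     344
sort by epochs:
   epochs   gpu dataset  loss_x100  loss_x100_minus_epochs
3       5  V100    wiki        132                     127
4      10    T4    wiki        349                     339
5      21  H100    wiki         97                      76
0      32  V100    wiki        112                      80
6      43  V100      c4        387                     344
2      84  A100    imdb        309                     225
1     100  H100    imdb        165                      65
filter rows where dataset in ['imdb', 'wiki']:
   epochs   gpu dataset  loss_x100  loss_x100_minus_epochs
3       5  V100    wiki        132                     127
4      10    T4    wiki        349                     339
5      21  H100    wiki         97                      76
0      32  V100    wiki        112                      80
2      84  A100    imdb        309                     225
1     100  H100    imdb        165                      65
Reading off the value at position 3, column 'loss_x100_minus_epochs', we get 80.

80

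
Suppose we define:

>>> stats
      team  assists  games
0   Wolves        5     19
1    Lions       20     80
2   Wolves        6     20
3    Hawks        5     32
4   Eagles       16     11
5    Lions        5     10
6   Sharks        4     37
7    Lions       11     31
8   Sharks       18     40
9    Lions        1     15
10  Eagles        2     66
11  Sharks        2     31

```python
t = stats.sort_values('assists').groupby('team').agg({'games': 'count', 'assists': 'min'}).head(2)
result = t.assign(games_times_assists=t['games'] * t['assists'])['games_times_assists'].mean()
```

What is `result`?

sort by assists:
      team  assists  games
9    Lions        1     15
10  Eagles        2     66
11  Sharks        2     31
6   Sharks        4     37
0   Wolves        5     19
3    Hawks        5     32
5    Lions        5     10
2   Wolves        6     20
7    Lions       11     31
4   Eagles       16     11
8   Sharks       18     40
1    Lions       20     80
group by team: count(games), min(assists):
        games  assists
team                  
Eagles      2        2
Hawks       1        5
Lions       4        1
Sharks      3        2
Wolves      2        5
take first 2 rows:
        games  assists
team                  
Eagles      2        2
Hawks       1        5
add column games_times_assists = t['games'] * t['assists']:
        games  assists  games_times_assists
team                                       
Eagles      2        2                    4
Hawks       1        5                    5
Hence 4.5.

4.5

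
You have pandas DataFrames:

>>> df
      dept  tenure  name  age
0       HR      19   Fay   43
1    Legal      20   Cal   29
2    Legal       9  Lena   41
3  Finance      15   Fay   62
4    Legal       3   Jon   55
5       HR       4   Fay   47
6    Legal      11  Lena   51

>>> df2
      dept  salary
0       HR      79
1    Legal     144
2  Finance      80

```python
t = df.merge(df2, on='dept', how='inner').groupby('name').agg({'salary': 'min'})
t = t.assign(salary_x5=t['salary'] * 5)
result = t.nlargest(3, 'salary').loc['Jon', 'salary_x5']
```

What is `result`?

merge on 'dept' (how='inner') → 7 rows:
      dept  tenure  name  age  salary
0       HR      19   Fay   43      79
1    Legal      20   Cal   29     144
2    Legal       9  Lena   41     144
3  Finance      15   Fay   62      80
4    Legal       3   Jon   55     144
5       HR       4   Fay   47      79
6    Legal      11  Lena   51     144
group by name, min of salary:
      salary
name        
Cal      144
Fay       79
Jon      144
Lena     144
add column salary_x5 = t['salary'] * 5:
      salary  salary_x5
name                   
Cal      144        720
Fay       79        395
Jon      144        720
Lena     144        720
take 3 rows with largest salary:
      salary  salary_x5
name                   
Cal      144        720
Jon      144        720
Lena     144        720
Hence 720.

720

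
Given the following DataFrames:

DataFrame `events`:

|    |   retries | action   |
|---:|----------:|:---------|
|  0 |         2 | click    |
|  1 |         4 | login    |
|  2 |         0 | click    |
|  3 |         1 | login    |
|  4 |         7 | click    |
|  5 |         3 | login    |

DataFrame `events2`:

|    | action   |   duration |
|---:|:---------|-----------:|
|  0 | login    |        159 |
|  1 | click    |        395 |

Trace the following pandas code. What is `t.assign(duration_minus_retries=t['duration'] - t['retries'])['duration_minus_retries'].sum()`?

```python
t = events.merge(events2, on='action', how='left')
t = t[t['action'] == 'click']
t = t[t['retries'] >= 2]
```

merge on 'action' (how='left') → 6 rows:
   retries action  duration
0        2  click       395
1        4  login       159
2        0  click       395
3        1  login       159
4        7  click       395
5        3  login       159
filter rows where action == 'click':
   retries action  duration
0        2  click       395
2        0  click       395
4        7  click       395
filter rows where retries >= 2:
   retries action  duration
0        2  click       395
4        7  click       395
add column duration_minus_retries = t['duration'] - t['retries']:
   retries action  duration  duration_minus_retries
0        2  click       395                     393
4        7  click       395                     388
sum of column 'duration_minus_retries' → 781

781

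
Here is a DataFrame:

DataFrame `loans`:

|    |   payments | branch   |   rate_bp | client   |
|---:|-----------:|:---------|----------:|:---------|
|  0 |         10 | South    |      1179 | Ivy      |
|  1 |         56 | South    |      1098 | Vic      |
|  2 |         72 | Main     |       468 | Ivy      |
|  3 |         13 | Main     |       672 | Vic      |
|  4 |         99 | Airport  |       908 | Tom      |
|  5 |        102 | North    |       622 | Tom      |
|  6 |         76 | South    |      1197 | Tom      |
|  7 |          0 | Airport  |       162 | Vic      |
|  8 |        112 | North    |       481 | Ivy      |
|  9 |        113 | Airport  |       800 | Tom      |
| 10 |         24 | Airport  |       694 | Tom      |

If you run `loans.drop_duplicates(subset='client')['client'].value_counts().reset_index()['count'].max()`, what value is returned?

1

drop duplicate client (keep=first):
   payments   branch  rate_bp client
0        10    South     1179    Ivy
1        56    South     1098    Vic
4        99  Airport      908    Tom
value_counts of client:
client
Ivy    1
Vic    1
Tom    1
Name: count, dtype: int64
reset_index():
  client  count
0    Ivy      1
1    Vic      1
2    Tom      1
So max() = 1.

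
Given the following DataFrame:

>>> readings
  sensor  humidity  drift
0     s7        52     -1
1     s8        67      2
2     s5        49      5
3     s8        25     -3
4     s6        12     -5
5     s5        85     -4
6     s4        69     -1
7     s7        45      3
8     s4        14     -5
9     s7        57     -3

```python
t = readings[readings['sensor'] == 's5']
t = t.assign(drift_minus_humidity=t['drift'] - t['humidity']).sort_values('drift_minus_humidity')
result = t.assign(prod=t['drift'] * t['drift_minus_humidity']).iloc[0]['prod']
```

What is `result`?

356

filter rows where sensor == 's5':
  sensor  humidity  drift
2     s5        49      5
5     s5        85     -4
add column drift_minus_humidity = t['drift'] - t['humidity']:
  sensor  humidity  drift  drift_minus_humidity
2     s5        49      5                   -44
5     s5        85     -4                   -89
sort by drift_minus_humidity:
  sensor  humidity  drift  drift_minus_humidity
5     s5        85     -4                   -89
2     s5        49      5                   -44
add column prod = t['drift'] * t['drift_minus_humidity']:
  sensor  humidity  drift  drift_minus_humidity  prod
5     s5        85     -4                   -89   356
2     s5        49      5                   -44  -220
Reading off the value at position 0, column 'prod', we get 356.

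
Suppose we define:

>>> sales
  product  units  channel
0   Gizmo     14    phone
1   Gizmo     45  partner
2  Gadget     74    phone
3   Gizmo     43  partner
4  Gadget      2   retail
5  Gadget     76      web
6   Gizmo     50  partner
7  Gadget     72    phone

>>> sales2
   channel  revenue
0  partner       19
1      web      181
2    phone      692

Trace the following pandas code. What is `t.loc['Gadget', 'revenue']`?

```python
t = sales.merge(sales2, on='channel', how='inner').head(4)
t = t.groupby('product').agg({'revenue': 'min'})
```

692

merge on 'channel' (how='inner') → 7 rows:
  product  units  channel  revenue
0   Gizmo     14    phone      692
1   Gizmo     45  partner       19
2  Gadget     74    phone      692
3   Gizmo     43  partner       19
4  Gadget     76      web      181
5   Gizmo     50  partner       19
6  Gadget     72    phone      692
take first 4 rows:
  product  units  channel  revenue
0   Gizmo     14    phone      692
1   Gizmo     45  partner       19
2  Gadget     74    phone      692
3   Gizmo     43  partner       19
group by product, min of revenue:
         revenue
product         
Gadget       692
Gizmo         19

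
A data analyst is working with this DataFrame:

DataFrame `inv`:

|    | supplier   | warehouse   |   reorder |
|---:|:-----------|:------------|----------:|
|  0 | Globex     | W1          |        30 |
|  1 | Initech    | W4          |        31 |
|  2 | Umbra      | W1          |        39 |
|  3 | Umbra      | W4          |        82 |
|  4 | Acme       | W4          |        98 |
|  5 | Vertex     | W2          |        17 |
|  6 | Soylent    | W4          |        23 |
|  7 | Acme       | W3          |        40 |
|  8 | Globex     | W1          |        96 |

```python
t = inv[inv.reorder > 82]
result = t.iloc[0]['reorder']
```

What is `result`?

filter rows where reorder > 82:
  supplier warehouse  reorder
4     Acme        W4       98
8   Globex        W1       96

98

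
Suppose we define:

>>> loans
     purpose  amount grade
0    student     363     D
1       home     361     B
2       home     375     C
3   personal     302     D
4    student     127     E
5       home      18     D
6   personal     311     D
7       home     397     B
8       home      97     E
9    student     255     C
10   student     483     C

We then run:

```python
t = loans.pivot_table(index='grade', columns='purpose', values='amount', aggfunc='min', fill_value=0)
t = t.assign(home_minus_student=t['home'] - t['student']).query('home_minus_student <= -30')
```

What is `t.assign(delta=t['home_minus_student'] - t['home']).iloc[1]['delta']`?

-127

pivot: rows=grade, cols=purpose, min(amount):
purpose  home  personal  student
grade                           
B         361         0        0
C         375         0      255
D          18       302      363
E          97         0      127
add column home_minus_student = t['home'] - t['student']:
purpose  home  personal  student  home_minus_student
grade                                               
B         361         0        0                 361
C         375         0      255                 120
D          18       302      363                -345
E          97         0      127                 -30
filter rows where home_minus_student <= -30:
purpose  home  personal  student  home_minus_student
grade                                               
D          18       302      363                -345
E          97         0      127                 -30
add column delta = t['home_minus_student'] - t['home']:
purpose  home  personal  student  home_minus_student  delta
grade                                                      
D          18       302      363                -345   -363
E          97         0      127                 -30   -127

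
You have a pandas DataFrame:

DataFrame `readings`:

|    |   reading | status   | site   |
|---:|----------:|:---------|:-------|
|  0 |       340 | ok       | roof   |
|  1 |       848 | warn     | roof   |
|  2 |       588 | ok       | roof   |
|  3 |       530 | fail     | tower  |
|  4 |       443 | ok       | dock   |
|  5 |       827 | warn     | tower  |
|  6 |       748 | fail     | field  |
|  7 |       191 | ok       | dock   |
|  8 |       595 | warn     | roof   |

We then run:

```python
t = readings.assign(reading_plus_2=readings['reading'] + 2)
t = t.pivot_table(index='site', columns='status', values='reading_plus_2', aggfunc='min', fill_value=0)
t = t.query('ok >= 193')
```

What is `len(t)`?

2

add column reading_plus_2 = readings['reading'] + 2:
   reading status   site  reading_plus_2
0      340     ok   roof             342
1      848   warn   roof             850
2      588     ok   roof             590
3      530   fail  tower             532
4      443     ok   dock             445
5      827   warn  tower             829
6      748   fail  field             750
7      191     ok   dock             193
8      595   warn   roof             597
pivot: rows=site, cols=status, min(reading_plus_2):
status  fail   ok  warn
site                   
dock       0  193     0
field    750    0     0
roof       0  342   597
tower    532    0   829
filter rows where ok >= 193:
status  fail   ok  warn
site                   
dock       0  193     0
roof       0  342   597
Hence 2.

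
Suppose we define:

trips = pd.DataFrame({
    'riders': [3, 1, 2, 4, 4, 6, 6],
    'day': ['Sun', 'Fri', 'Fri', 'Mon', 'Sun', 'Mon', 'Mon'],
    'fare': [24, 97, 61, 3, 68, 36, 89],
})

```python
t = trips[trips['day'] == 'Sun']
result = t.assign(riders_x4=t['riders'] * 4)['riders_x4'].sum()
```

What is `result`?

filter rows where day == 'Sun':
   riders  day  fare
0       3  Sun    24
4       4  Sun    68
add column riders_x4 = t['riders'] * 4:
   riders  day  fare  riders_x4
0       3  Sun    24         12
4       4  Sun    68         16
Then the sum of column 'riders_x4': 28

28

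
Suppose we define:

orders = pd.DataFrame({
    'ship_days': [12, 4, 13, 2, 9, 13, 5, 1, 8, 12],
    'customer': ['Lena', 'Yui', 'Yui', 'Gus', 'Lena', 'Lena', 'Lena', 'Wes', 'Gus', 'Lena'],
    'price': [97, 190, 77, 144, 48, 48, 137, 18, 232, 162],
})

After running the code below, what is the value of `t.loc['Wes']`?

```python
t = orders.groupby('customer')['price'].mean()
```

18.0

group by customer, mean of price:
customer
Gus     188.0
Lena     98.4
Wes      18.0
Yui     133.5
Name: price, dtype: float64
Finally, value at index 'Wes' = 18.0.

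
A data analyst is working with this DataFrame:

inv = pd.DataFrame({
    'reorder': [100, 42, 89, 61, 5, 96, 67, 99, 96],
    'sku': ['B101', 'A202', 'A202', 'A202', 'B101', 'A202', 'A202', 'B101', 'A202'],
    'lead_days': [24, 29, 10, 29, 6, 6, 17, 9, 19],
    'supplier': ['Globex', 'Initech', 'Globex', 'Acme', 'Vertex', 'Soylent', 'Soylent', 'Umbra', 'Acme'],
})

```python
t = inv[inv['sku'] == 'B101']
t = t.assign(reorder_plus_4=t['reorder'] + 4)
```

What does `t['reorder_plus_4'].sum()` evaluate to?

216

filter rows where sku == 'B101':
   reorder   sku  lead_days supplier
0      100  B101         24   Globex
4        5  B101          6   Vertex
7       99  B101          9    Umbra
add column reorder_plus_4 = t['reorder'] + 4:
   reorder   sku  lead_days supplier  reorder_plus_4
0      100  B101         24   Globex             104
4        5  B101          6   Vertex               9
7       99  B101          9    Umbra             103
Then the sum of column 'reorder_plus_4': 216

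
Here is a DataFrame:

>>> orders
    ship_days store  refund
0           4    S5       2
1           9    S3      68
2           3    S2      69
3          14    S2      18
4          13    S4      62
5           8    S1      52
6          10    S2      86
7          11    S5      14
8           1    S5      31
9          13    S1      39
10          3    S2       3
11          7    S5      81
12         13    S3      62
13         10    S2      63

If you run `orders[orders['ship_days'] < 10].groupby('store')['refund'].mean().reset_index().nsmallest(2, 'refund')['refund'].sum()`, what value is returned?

filter rows where ship_days < 10:
    ship_days store  refund
0           4    S5       2
1           9    S3      68
2           3    S2      69
5           8    S1      52
8           1    S5      31
10          3    S2       3
11          7    S5      81
group by store, mean of refund:
store
S1    52.0
S2    36.0
S3    68.0
S5    38.0
Name: refund, dtype: float64
reset_index():
  store  refund
0    S1    52.0
1    S2    36.0
2    S3    68.0
3    S5    38.0
take 2 rows with smallest refund:
  store  refund
1    S2    36.0
3    S5    38.0
sum of column 'refund' → 74.0

74.0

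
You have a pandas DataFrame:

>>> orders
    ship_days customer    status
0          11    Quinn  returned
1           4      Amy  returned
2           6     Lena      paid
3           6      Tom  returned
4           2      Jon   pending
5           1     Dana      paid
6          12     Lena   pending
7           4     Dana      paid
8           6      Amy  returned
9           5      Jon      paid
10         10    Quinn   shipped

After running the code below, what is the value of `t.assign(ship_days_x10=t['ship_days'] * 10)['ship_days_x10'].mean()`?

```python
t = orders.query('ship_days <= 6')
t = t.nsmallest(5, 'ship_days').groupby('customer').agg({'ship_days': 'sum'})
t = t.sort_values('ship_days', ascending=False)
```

53.3333333333

filter rows where ship_days <= 6:
   ship_days customer    status
1          4      Amy  returned
2          6     Lena      paid
3          6      Tom  returned
4          2      Jon   pending
5          1     Dana      paid
7          4     Dana      paid
8          6      Amy  returned
9          5      Jon      paid
take 5 rows with smallest ship_days:
   ship_days customer    status
5          1     Dana      paid
4          2      Jon   pending
1          4      Amy  returned
7          4     Dana      paid
9          5      Jon      paid
group by customer, sum of ship_days:
          ship_days
customer           
Amy               4
Dana              5
Jon               7
sort by ship_days descending:
          ship_days
customer           
Jon               7
Dana              5
Amy               4
add column ship_days_x10 = t['ship_days'] * 10:
          ship_days  ship_days_x10
customer                          
Jon               7             70
Dana              5             50
Amy               4             40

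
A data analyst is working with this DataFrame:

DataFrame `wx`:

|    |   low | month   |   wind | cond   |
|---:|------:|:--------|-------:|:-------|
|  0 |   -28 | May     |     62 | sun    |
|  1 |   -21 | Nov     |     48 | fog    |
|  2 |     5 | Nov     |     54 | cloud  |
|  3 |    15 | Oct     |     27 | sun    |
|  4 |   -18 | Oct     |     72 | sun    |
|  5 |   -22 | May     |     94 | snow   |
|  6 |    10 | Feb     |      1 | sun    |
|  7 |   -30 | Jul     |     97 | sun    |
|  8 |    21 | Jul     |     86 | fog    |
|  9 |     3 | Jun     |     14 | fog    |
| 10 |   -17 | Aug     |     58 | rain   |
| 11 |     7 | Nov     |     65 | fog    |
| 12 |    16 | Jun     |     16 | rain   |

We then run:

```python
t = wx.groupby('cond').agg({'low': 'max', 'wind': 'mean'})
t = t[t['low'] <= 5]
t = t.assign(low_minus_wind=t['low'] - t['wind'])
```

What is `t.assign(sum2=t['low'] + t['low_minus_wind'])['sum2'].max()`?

group by cond: max(low), mean(wind):
       low   wind
cond             
cloud    5  54.00
fog     21  53.25
rain    16  37.00
snow   -22  94.00
sun     15  51.80
filter rows where low <= 5:
       low  wind
cond            
cloud    5  54.0
snow   -22  94.0
add column low_minus_wind = t['low'] - t['wind']:
       low  wind  low_minus_wind
cond                            
cloud    5  54.0           -49.0
snow   -22  94.0          -116.0
add column sum2 = t['low'] + t['low_minus_wind']:
       low  wind  low_minus_wind   sum2
cond                                   
cloud    5  54.0           -49.0  -44.0
snow   -22  94.0          -116.0 -138.0

-44.0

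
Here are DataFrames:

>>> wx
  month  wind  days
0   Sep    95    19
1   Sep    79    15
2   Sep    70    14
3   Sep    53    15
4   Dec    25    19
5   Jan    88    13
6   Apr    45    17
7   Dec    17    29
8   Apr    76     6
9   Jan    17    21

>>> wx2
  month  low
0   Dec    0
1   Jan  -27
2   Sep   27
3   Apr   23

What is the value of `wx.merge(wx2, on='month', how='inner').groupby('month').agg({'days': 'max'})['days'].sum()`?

86

merge on 'month' (how='inner') → 10 rows:
  month  wind  days  low
0   Sep    95    19   27
1   Sep    79    15   27
2   Sep    70    14   27
3   Sep    53    15   27
4   Dec    25    19    0
5   Jan    88    13  -27
6   Apr    45    17   23
7   Dec    17    29    0
8   Apr    76     6   23
9   Jan    17    21  -27
group by month, max of days:
       days
month      
Apr      17
Dec      29
Jan      21
Sep      19
Reading off the sum of column 'days', we get 86.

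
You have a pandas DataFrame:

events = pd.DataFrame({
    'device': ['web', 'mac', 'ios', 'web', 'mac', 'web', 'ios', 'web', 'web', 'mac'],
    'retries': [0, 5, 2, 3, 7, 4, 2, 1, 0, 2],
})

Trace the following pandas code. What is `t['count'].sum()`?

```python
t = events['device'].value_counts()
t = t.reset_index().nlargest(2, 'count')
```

value_counts of device:
device
web    5
mac    3
ios    2
Name: count, dtype: int64
reset_index():
  device  count
0    web      5
1    mac      3
2    ios      2
take 2 rows with largest count:
  device  count
0    web      5
1    mac      3

8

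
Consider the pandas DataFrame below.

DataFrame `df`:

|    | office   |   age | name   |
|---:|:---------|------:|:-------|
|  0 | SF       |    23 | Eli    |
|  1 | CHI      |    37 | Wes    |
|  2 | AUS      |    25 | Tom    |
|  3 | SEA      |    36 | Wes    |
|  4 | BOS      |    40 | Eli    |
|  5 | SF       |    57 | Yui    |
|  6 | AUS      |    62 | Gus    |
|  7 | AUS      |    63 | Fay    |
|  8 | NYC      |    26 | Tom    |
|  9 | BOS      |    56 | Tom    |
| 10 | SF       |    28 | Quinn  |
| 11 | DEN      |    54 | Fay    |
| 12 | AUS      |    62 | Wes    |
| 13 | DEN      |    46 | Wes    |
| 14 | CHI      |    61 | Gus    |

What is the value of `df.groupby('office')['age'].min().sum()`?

233

group by office, min of age:
office
AUS    25
BOS    40
CHI    37
DEN    46
NYC    26
SEA    36
SF     23
Name: age, dtype: int64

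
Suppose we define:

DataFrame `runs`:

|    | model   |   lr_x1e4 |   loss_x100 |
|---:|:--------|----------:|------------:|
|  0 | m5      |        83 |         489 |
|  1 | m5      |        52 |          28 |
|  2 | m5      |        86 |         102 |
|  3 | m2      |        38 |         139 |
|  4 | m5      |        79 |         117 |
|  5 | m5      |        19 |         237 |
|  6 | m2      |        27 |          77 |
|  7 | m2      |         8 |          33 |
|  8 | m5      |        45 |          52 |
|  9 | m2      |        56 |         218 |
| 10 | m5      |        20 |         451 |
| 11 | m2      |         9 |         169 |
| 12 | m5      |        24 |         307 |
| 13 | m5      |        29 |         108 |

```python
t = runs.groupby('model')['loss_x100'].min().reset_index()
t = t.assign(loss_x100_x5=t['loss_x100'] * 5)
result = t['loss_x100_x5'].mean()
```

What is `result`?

152.5

group by model, min of loss_x100:
model
m2    33
m5    28
Name: loss_x100, dtype: int64
reset_index():
  model  loss_x100
0    m2         33
1    m5         28
add column loss_x100_x5 = t['loss_x100'] * 5:
  model  loss_x100  loss_x100_x5
0    m2         33           165
1    m5         28           140
Then the mean of column 'loss_x100_x5': 152.5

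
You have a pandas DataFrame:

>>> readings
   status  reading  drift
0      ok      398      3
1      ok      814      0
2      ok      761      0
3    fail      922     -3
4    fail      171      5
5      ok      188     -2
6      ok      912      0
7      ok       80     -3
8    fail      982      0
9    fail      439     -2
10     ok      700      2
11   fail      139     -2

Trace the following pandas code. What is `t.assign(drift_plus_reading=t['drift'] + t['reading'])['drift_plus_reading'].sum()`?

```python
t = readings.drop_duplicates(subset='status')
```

drop duplicate status (keep=first):
  status  reading  drift
0     ok      398      3
3   fail      922     -3
add column drift_plus_reading = t['drift'] + t['reading']:
  status  reading  drift  drift_plus_reading
0     ok      398      3                 401
3   fail      922     -3                 919
Taking the sum of column 'drift_plus_reading' gives 1320.

1320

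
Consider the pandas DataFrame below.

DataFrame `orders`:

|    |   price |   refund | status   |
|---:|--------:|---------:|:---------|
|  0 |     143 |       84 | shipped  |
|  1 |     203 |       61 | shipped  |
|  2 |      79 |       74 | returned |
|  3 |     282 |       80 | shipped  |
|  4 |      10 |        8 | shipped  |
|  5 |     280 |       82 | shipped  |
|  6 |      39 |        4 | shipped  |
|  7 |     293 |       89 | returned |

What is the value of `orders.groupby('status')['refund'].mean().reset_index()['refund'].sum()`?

group by status, mean of refund:
status
returned    81.500000
shipped     53.166667
Name: refund, dtype: float64
reset_index():
     status     refund
0  returned  81.500000
1   shipped  53.166667
Taking the sum of column 'refund' gives 134.666666667.

134.666666667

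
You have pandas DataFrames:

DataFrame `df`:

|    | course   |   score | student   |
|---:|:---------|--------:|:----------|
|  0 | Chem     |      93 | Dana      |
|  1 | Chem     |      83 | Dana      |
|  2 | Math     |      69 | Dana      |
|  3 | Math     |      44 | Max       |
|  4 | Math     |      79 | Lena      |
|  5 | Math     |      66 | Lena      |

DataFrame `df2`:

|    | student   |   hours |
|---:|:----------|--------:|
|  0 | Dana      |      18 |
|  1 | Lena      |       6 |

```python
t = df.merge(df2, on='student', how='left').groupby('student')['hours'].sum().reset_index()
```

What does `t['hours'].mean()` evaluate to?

merge on 'student' (how='left') → 6 rows:
  course  score student  hours
0   Chem     93    Dana   18.0
1   Chem     83    Dana   18.0
2   Math     69    Dana   18.0
3   Math     44     Max    NaN
4   Math     79    Lena    6.0
5   Math     66    Lena    6.0
group by student, sum of hours:
student
Dana    54.0
Lena    12.0
Max      0.0
Name: hours, dtype: float64
reset_index():
  student  hours
0    Dana   54.0
1    Lena   12.0
2     Max    0.0
mean of column 'hours' → 22.0

22.0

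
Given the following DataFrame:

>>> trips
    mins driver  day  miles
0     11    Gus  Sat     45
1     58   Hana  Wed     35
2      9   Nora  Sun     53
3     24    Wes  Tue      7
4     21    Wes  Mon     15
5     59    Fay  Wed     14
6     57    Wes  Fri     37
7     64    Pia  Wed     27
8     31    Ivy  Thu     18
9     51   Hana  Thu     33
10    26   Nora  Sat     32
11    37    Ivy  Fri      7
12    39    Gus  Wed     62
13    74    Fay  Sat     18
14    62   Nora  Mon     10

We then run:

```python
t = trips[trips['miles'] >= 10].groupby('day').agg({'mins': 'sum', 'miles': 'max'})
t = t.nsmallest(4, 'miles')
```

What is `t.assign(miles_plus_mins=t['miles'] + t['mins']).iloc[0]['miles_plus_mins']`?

98

filter rows where miles >= 10:
    mins driver  day  miles
0     11    Gus  Sat     45
1     58   Hana  Wed     35
2      9   Nora  Sun     53
4     21    Wes  Mon     15
5     59    Fay  Wed     14
6     57    Wes  Fri     37
7     64    Pia  Wed     27
8     31    Ivy  Thu     18
9     51   Hana  Thu     33
10    26   Nora  Sat     32
12    39    Gus  Wed     62
13    74    Fay  Sat     18
14    62   Nora  Mon     10
group by day: sum(mins), max(miles):
     mins  miles
day             
Fri    57     37
Mon    83     15
Sat   111     45
Sun     9     53
Thu    82     33
Wed   220     62
take 4 rows with smallest miles:
     mins  miles
day             
Mon    83     15
Thu    82     33
Fri    57     37
Sat   111     45
add column miles_plus_mins = t['miles'] + t['mins']:
     mins  miles  miles_plus_mins
day                              
Mon    83     15               98
Thu    82     33              115
Fri    57     37               94
Sat   111     45              156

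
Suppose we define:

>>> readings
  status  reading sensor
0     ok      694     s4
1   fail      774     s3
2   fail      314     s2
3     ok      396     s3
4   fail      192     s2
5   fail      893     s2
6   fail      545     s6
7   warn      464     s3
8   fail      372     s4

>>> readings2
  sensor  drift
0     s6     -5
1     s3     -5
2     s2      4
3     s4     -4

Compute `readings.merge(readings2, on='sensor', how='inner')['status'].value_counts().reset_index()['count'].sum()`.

9

merge on 'sensor' (how='inner') → 9 rows:
  status  reading sensor  drift
0     ok      694     s4     -4
1   fail      774     s3     -5
2   fail      314     s2      4
3     ok      396     s3     -5
4   fail      192     s2      4
5   fail      893     s2      4
6   fail      545     s6     -5
7   warn      464     s3     -5
8   fail      372     s4     -4
value_counts of status:
status
fail    6
ok      2
warn    1
Name: count, dtype: int64
reset_index():
  status  count
0   fail      6
1     ok      2
2   warn      1
Taking the sum of column 'count' gives 9.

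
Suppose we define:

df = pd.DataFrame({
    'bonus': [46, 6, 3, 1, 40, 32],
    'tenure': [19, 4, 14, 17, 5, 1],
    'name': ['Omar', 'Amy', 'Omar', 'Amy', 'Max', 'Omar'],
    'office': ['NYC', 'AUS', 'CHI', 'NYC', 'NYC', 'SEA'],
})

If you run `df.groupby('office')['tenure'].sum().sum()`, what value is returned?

group by office, sum of tenure:
office
AUS     4
CHI    14
NYC    41
SEA     1
Name: tenure, dtype: int64
So sum() = 60.

60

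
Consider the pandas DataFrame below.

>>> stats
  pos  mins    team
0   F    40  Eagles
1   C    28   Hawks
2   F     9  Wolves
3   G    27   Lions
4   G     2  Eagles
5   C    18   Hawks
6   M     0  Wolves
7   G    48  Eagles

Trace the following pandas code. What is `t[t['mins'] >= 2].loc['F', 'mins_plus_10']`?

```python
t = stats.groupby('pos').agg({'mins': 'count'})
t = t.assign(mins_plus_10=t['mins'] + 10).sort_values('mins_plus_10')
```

12

group by pos, count of mins:
     mins
pos      
C       2
F       2
G       3
M       1
add column mins_plus_10 = t['mins'] + 10:
     mins  mins_plus_10
pos                    
C       2            12
F       2            12
G       3            13
M       1            11
sort by mins_plus_10:
     mins  mins_plus_10
pos                    
M       1            11
C       2            12
F       2            12
G       3            13
filter rows where mins >= 2:
     mins  mins_plus_10
pos                    
C       2            12
F       2            12
G       3            13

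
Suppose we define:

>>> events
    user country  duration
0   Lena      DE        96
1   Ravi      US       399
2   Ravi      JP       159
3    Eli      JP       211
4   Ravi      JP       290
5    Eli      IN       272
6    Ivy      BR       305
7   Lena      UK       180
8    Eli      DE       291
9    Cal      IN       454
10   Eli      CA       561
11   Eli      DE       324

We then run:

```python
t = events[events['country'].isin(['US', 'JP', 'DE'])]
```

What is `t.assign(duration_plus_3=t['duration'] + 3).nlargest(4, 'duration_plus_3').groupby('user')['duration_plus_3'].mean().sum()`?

filter rows where country in ['US', 'JP', 'DE']:
    user country  duration
0   Lena      DE        96
1   Ravi      US       399
2   Ravi      JP       159
3    Eli      JP       211
4   Ravi      JP       290
8    Eli      DE       291
11   Eli      DE       324
add column duration_plus_3 = t['duration'] + 3:
    user country  duration  duration_plus_3
0   Lena      DE        96               99
1   Ravi      US       399              402
2   Ravi      JP       159              162
3    Eli      JP       211              214
4   Ravi      JP       290              293
8    Eli      DE       291              294
11   Eli      DE       324              327
take 4 rows with largest duration_plus_3:
    user country  duration  duration_plus_3
1   Ravi      US       399              402
11   Eli      DE       324              327
8    Eli      DE       291              294
4   Ravi      JP       290              293
group by user, mean of duration_plus_3:
user
Eli     310.5
Ravi    347.5
Name: duration_plus_3, dtype: float64
Hence 658.0.

658.0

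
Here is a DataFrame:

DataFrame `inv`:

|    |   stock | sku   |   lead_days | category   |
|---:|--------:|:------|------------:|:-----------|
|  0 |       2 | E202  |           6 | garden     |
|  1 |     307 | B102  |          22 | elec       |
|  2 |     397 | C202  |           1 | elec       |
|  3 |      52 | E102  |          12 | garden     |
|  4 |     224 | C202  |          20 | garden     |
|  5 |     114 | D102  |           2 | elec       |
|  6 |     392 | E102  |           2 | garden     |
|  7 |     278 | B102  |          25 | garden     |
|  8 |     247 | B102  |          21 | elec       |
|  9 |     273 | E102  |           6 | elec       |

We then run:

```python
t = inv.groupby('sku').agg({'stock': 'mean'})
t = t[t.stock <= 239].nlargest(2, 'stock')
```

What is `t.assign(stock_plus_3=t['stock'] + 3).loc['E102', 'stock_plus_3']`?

242.0

group by sku, mean of stock:
           stock
sku             
B102  277.333333
C202  310.500000
D102  114.000000
E102  239.000000
E202    2.000000
filter rows where stock <= 239:
      stock
sku        
D102  114.0
E102  239.0
E202    2.0
take 2 rows with largest stock:
      stock
sku        
E102  239.0
D102  114.0
add column stock_plus_3 = t['stock'] + 3:
      stock  stock_plus_3
sku                      
E102  239.0         242.0
D102  114.0         117.0
Hence 242.0.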